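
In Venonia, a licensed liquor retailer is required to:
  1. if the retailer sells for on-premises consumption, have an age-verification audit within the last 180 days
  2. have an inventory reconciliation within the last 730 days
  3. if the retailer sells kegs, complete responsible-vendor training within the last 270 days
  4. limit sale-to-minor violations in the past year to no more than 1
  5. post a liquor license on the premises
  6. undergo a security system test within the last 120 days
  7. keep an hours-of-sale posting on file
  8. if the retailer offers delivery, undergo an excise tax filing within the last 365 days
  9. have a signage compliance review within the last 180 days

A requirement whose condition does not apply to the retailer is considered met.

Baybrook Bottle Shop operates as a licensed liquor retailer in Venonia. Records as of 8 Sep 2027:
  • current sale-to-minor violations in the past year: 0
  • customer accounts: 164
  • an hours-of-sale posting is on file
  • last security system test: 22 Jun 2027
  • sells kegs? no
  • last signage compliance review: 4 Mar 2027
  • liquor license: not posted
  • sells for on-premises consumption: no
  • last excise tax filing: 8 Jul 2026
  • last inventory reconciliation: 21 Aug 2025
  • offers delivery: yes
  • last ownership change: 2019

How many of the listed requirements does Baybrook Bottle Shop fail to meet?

1. condition 'sells for on-premises consumption' does not hold → requirement n/a → met
2. inventory reconciliation 748 days ago vs limit 730 → not met
3. condition 'sells kegs' does not hold → requirement n/a → met
4. sale-to-minor violations in the past year 0 ≤ 1 → met
5. liquor license absent → not met
6. security system test 78 days ago vs limit 120 → met
7. hours-of-sale posting present → met
8. condition 'offers delivery' holds; excise tax filing 427 days ago vs limit 365 → not met
9. signage compliance review 188 days ago vs limit 180 → not met
Not met: 4 of 9

4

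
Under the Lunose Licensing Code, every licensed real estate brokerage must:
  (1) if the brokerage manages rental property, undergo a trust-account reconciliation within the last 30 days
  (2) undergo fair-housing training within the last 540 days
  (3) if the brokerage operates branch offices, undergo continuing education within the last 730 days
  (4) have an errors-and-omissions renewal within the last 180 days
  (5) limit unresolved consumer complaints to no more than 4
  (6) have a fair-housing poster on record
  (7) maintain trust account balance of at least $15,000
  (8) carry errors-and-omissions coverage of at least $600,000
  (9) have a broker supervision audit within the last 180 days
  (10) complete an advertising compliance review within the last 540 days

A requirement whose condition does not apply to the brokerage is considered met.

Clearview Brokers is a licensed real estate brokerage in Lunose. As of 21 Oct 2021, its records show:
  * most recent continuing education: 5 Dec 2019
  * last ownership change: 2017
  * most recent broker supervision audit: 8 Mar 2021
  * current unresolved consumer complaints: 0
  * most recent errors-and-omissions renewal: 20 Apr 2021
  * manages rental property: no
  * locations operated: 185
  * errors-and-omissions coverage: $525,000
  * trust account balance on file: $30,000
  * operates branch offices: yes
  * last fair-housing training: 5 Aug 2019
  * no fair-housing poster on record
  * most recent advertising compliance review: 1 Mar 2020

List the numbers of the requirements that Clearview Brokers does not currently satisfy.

2, 4, 6, 8, 9, 10

1. condition 'manages rental property' does not hold → requirement n/a → met
2. fair-housing training 808 days ago vs limit 540 → not met
3. condition 'operates branch offices' holds; continuing education 686 days ago vs limit 730 → met
4. errors-and-omissions renewal 184 days ago vs limit 180 → not met
5. unresolved consumer complaints 0 ≤ 4 → met
6. fair-housing poster absent → not met
7. trust account balance $30,000 ≥ $15,000 → met
8. errors-and-omissions coverage $525,000 < $600,000 → not met
9. broker supervision audit 227 days ago vs limit 180 → not met
10. advertising compliance review 599 days ago vs limit 540 → not met
Not met: 2, 4, 6, 8, 9, 10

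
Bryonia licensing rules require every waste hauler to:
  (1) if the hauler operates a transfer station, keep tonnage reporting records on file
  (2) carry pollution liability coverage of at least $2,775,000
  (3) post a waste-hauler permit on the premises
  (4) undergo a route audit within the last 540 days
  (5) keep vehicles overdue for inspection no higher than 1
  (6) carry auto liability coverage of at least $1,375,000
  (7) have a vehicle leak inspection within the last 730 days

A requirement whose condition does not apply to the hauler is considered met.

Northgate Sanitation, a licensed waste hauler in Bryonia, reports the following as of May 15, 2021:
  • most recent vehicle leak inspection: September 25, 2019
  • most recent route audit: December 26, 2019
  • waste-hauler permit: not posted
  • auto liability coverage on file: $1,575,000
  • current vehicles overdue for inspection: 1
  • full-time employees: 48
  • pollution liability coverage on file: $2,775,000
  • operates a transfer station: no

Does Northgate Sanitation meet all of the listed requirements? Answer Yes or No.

1. condition 'operates a transfer station' does not hold → requirement n/a → met
2. pollution liability coverage $2,775,000 ≥ $2,775,000 → met
3. waste-hauler permit absent → not met
4. route audit 506 days ago vs limit 540 → met
5. vehicles overdue for inspection 1 ≤ 1 → met
6. auto liability coverage $1,575,000 ≥ $1,375,000 → met
7. vehicle leak inspection 598 days ago vs limit 730 → met
Not met: 3

No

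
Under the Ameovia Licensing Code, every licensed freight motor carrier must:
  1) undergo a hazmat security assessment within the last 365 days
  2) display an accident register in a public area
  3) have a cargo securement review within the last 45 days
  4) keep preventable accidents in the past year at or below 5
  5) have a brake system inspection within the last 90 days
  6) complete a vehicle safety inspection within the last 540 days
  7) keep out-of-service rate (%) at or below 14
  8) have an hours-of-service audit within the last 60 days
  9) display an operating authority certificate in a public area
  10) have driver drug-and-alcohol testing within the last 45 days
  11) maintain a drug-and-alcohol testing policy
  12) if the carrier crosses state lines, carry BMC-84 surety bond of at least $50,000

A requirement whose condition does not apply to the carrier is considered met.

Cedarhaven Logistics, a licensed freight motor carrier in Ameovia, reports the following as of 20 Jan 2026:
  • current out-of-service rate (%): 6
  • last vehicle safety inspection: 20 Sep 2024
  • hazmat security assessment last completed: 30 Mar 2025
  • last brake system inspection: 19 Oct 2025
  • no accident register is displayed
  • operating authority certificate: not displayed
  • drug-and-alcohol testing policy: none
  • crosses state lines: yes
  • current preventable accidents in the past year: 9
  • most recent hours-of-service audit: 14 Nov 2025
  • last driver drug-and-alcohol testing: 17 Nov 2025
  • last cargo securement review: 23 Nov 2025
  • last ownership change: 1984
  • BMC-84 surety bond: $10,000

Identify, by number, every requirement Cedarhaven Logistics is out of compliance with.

1. hazmat security assessment 296 days ago vs limit 365 → met
2. accident register absent → not met
3. cargo securement review 58 days ago vs limit 45 → not met
4. preventable accidents in the past year 9 > 5 → not met
5. brake system inspection 93 days ago vs limit 90 → not met
6. vehicle safety inspection 487 days ago vs limit 540 → met
7. out-of-service rate (%) 6 ≤ 14 → met
8. hours-of-service audit 67 days ago vs limit 60 → not met
9. operating authority certificate absent → not met
10. driver drug-and-alcohol testing 64 days ago vs limit 45 → not met
11. drug-and-alcohol testing policy absent → not met
12. condition 'crosses state lines' holds; BMC-84 surety bond $10,000 < $50,000 → not met
Not met: 2, 3, 4, 5, 8, 9, 10, 11, 12

2, 3, 4, 5, 8, 9, 10, 11, 12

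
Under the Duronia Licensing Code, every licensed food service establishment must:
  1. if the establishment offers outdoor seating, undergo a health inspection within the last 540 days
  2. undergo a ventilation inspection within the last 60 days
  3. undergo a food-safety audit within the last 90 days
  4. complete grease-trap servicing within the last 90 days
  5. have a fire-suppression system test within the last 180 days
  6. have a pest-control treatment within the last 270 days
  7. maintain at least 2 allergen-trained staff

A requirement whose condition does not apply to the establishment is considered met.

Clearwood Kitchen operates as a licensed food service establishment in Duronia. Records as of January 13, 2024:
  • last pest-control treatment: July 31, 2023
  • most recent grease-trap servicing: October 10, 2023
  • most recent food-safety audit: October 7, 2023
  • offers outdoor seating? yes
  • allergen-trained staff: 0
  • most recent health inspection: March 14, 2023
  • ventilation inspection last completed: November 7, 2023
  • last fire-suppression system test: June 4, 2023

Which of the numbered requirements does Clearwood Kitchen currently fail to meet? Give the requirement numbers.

1. condition 'offers outdoor seating' holds; health inspection 305 days ago vs limit 540 → met
2. ventilation inspection 67 days ago vs limit 60 → not met
3. food-safety audit 98 days ago vs limit 90 → not met
4. grease-trap servicing 95 days ago vs limit 90 → not met
5. fire-suppression system test 223 days ago vs limit 180 → not met
6. pest-control treatment 166 days ago vs limit 270 → met
7. allergen-trained staff 0 < 2 → not met
Not met: 2, 3, 4, 5, 7

2, 3, 4, 5, 7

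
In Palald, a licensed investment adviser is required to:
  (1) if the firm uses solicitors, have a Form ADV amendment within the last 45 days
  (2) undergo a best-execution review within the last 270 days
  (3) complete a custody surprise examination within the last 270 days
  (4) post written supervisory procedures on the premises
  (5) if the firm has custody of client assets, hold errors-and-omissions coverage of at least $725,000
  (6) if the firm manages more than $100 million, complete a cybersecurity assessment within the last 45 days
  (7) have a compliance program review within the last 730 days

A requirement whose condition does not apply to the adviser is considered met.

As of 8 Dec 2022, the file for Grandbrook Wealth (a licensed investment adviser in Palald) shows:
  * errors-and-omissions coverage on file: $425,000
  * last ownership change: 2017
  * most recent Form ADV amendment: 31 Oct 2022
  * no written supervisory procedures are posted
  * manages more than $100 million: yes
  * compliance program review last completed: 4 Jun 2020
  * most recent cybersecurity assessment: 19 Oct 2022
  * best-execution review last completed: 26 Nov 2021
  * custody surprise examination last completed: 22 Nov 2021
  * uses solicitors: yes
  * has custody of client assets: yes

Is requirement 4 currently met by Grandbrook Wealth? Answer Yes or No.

4. written supervisory procedures absent → not met

No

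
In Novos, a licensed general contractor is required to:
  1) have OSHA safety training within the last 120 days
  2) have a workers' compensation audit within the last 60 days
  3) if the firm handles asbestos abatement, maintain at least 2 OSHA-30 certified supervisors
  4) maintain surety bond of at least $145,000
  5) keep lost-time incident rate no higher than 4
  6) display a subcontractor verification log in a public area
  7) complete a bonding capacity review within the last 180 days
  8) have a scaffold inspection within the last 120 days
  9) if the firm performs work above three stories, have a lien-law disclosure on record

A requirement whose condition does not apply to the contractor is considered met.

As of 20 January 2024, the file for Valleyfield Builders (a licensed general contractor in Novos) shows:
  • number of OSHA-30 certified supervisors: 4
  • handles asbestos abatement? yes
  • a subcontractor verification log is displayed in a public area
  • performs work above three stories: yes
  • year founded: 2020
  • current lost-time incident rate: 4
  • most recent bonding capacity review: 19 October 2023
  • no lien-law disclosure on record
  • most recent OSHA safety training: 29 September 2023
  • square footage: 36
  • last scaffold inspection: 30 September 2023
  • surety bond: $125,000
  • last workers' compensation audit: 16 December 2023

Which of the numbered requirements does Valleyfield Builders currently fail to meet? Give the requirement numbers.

1. OSHA safety training 113 days ago vs limit 120 → met
2. workers' compensation audit 35 days ago vs limit 60 → met
3. condition 'handles asbestos abatement' holds; OSHA-30 certified supervisors 4 ≥ 2 → met
4. surety bond $125,000 < $145,000 → not met
5. lost-time incident rate 4 ≤ 4 → met
6. subcontractor verification log present → met
7. bonding capacity review 93 days ago vs limit 180 → met
8. scaffold inspection 112 days ago vs limit 120 → met
9. condition 'performs work above three stories' holds; lien-law disclosure absent → not met
Not met: 4, 9

4, 9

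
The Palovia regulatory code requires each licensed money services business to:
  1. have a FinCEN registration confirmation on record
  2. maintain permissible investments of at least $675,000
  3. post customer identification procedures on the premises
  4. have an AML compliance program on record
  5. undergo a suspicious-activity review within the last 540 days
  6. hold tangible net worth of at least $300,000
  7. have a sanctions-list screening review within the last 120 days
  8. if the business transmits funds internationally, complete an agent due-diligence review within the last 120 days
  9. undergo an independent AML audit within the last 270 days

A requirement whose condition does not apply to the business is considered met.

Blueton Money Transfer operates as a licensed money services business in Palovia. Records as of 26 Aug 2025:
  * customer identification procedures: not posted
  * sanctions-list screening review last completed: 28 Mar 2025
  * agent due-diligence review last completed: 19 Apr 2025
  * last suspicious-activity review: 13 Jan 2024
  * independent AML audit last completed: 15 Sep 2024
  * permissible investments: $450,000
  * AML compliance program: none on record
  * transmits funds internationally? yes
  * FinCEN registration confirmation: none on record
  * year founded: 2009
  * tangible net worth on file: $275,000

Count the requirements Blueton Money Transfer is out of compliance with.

1. FinCEN registration confirmation absent → not met
2. permissible investments $450,000 < $675,000 → not met
3. customer identification procedures absent → not met
4. AML compliance program absent → not met
5. suspicious-activity review 591 days ago vs limit 540 → not met
6. tangible net worth $275,000 < $300,000 → not met
7. sanctions-list screening review 151 days ago vs limit 120 → not met
8. condition 'transmits funds internationally' holds; agent due-diligence review 129 days ago vs limit 120 → not met
9. independent AML audit 345 days ago vs limit 270 → not met
Not met: 9 of 9

9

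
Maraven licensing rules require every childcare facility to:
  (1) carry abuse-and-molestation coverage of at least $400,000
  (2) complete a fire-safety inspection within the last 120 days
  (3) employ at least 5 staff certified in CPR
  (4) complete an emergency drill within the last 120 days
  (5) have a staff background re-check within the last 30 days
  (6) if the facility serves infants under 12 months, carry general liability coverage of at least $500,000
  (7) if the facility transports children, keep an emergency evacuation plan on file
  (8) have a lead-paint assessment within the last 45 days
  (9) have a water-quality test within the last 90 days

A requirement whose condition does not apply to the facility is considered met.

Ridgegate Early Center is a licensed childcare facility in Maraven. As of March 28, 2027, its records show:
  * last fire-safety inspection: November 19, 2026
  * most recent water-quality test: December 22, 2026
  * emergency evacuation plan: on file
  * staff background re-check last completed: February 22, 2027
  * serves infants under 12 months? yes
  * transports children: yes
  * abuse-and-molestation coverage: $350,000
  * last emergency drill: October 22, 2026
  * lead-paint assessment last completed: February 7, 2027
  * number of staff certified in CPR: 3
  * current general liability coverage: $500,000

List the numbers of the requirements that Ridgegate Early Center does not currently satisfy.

1, 2, 3, 4, 5, 8, 9

1. abuse-and-molestation coverage $350,000 < $400,000 → not met
2. fire-safety inspection 129 days ago vs limit 120 → not met
3. staff certified in CPR 3 < 5 → not met
4. emergency drill 157 days ago vs limit 120 → not met
5. staff background re-check 34 days ago vs limit 30 → not met
6. condition 'serves infants under 12 months' holds; general liability coverage $500,000 ≥ $500,000 → met
7. condition 'transports children' holds; emergency evacuation plan present → met
8. lead-paint assessment 49 days ago vs limit 45 → not met
9. water-quality test 96 days ago vs limit 90 → not met
Not met: 1, 2, 3, 4, 5, 8, 9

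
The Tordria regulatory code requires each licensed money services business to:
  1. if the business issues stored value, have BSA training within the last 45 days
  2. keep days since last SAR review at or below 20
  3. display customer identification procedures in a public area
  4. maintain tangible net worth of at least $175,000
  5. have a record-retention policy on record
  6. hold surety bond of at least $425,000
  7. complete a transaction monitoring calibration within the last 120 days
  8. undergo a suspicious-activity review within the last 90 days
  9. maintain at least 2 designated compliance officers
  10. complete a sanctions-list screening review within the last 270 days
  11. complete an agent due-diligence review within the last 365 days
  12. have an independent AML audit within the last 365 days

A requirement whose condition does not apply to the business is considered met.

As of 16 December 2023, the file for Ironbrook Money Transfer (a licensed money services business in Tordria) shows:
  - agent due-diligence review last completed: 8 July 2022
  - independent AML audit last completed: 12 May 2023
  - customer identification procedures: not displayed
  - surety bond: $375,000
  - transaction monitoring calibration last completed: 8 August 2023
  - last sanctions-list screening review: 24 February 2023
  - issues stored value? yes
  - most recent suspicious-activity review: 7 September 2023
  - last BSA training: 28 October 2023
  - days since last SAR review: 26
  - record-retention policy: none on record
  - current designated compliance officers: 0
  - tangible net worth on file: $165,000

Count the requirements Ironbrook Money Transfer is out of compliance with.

1. condition 'issues stored value' holds; BSA training 49 days ago vs limit 45 → not met
2. days since last SAR review 26 > 20 → not met
3. customer identification procedures absent → not met
4. tangible net worth $165,000 < $175,000 → not met
5. record-retention policy absent → not met
6. surety bond $375,000 < $425,000 → not met
7. transaction monitoring calibration 130 days ago vs limit 120 → not met
8. suspicious-activity review 100 days ago vs limit 90 → not met
9. designated compliance officers 0 < 2 → not met
10. sanctions-list screening review 295 days ago vs limit 270 → not met
11. agent due-diligence review 526 days ago vs limit 365 → not met
12. independent AML audit 218 days ago vs limit 365 → met
Not met: 11 of 12

11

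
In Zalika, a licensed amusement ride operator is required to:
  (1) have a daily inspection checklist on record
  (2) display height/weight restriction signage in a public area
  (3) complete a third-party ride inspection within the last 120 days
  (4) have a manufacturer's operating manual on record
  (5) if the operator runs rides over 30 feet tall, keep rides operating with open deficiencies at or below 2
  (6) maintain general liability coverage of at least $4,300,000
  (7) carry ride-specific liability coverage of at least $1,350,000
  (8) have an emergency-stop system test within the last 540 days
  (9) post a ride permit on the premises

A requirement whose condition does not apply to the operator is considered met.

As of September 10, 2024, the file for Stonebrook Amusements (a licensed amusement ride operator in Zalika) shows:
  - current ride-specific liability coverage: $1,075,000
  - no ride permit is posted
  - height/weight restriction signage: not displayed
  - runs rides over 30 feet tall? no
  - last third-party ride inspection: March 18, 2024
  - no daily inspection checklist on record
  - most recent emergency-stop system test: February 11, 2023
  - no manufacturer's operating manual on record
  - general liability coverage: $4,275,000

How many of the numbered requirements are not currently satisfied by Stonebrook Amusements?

8

1. daily inspection checklist absent → not met
2. height/weight restriction signage absent → not met
3. third-party ride inspection 176 days ago vs limit 120 → not met
4. manufacturer's operating manual absent → not met
5. condition 'runs rides over 30 feet tall' does not hold → requirement n/a → met
6. general liability coverage $4,275,000 < $4,300,000 → not met
7. ride-specific liability coverage $1,075,000 < $1,350,000 → not met
8. emergency-stop system test 577 days ago vs limit 540 → not met
9. ride permit absent → not met
Not met: 8 of 9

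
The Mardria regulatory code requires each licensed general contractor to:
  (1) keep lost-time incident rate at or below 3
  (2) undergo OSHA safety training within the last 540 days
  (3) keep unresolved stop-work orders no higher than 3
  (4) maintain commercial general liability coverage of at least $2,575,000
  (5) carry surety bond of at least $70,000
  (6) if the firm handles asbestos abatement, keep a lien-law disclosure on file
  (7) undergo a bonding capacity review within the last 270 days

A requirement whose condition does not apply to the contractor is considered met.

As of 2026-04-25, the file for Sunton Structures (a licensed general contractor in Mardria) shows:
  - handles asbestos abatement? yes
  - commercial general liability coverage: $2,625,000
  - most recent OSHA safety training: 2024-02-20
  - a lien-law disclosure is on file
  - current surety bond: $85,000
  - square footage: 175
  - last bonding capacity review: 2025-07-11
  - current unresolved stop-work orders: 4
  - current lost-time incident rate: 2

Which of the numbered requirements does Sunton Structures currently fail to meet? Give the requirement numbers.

1. lost-time incident rate 2 ≤ 3 → met
2. OSHA safety training 795 days ago vs limit 540 → not met
3. unresolved stop-work orders 4 > 3 → not met
4. commercial general liability coverage $2,625,000 ≥ $2,575,000 → met
5. surety bond $85,000 ≥ $70,000 → met
6. condition 'handles asbestos abatement' holds; lien-law disclosure present → met
7. bonding capacity review 288 days ago vs limit 270 → not met
Not met: 2, 3, 7

2, 3, 7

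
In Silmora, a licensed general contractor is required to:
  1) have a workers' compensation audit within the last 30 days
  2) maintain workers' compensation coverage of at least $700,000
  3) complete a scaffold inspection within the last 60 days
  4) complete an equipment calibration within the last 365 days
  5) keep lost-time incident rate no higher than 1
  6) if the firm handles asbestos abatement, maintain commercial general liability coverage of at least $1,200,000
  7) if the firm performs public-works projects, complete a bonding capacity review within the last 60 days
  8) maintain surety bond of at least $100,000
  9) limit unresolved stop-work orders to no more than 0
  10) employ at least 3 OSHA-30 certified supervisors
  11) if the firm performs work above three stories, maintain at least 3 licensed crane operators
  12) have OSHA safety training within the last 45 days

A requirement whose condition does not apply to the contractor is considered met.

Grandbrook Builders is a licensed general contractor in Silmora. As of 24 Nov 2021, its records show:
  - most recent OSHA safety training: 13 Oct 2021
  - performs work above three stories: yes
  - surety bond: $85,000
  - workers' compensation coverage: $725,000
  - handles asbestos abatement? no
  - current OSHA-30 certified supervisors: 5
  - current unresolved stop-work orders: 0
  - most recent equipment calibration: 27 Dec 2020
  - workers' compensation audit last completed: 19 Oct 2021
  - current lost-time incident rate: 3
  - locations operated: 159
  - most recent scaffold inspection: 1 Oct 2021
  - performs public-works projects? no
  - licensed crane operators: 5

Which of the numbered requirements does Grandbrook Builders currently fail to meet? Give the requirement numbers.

1. workers' compensation audit 36 days ago vs limit 30 → not met
2. workers' compensation coverage $725,000 ≥ $700,000 → met
3. scaffold inspection 54 days ago vs limit 60 → met
4. equipment calibration 332 days ago vs limit 365 → met
5. lost-time incident rate 3 > 1 → not met
6. condition 'handles asbestos abatement' does not hold → requirement n/a → met
7. condition 'performs public-works projects' does not hold → requirement n/a → met
8. surety bond $85,000 < $100,000 → not met
9. unresolved stop-work orders 0 ≤ 0 → met
10. OSHA-30 certified supervisors 5 ≥ 3 → met
11. condition 'performs work above three stories' holds; licensed crane operators 5 ≥ 3 → met
12. OSHA safety training 42 days ago vs limit 45 → met
Not met: 1, 5, 8

1, 5, 8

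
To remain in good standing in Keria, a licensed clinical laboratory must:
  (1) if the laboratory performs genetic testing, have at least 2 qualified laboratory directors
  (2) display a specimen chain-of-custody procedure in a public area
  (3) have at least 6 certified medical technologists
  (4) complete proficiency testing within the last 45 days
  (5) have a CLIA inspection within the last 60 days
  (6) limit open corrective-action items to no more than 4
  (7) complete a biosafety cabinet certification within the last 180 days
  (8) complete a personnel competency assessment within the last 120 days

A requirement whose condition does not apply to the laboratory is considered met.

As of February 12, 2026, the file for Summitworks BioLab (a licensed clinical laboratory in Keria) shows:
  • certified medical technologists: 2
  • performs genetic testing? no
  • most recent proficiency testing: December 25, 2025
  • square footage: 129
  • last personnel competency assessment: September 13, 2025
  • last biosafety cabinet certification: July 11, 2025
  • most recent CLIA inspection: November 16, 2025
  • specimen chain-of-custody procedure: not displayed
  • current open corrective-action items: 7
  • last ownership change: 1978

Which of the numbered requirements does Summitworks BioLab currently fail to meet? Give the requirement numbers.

2, 3, 4, 5, 6, 7, 8

1. condition 'performs genetic testing' does not hold → requirement n/a → met
2. specimen chain-of-custody procedure absent → not met
3. certified medical technologists 2 < 6 → not met
4. proficiency testing 49 days ago vs limit 45 → not met
5. CLIA inspection 88 days ago vs limit 60 → not met
6. open corrective-action items 7 > 4 → not met
7. biosafety cabinet certification 216 days ago vs limit 180 → not met
8. personnel competency assessment 152 days ago vs limit 120 → not met
Not met: 2, 3, 4, 5, 6, 7, 8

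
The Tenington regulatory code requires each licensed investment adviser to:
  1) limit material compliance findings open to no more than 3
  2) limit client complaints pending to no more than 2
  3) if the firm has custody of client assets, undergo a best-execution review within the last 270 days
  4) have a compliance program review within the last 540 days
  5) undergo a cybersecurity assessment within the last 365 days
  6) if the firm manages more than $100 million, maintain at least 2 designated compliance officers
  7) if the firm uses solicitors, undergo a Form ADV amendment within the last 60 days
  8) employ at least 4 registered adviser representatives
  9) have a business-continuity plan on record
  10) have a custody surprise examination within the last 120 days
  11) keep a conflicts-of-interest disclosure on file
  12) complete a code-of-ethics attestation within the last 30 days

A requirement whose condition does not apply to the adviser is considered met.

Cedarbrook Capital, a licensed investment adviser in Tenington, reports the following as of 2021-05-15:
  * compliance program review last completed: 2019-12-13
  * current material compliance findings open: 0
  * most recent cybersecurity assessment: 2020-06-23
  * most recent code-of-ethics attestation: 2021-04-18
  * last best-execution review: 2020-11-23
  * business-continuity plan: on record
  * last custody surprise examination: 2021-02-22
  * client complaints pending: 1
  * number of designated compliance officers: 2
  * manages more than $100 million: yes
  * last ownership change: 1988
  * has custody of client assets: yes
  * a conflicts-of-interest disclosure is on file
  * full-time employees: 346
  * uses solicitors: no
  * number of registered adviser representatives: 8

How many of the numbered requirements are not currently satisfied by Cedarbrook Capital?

1. material compliance findings open 0 ≤ 3 → met
2. client complaints pending 1 ≤ 2 → met
3. condition 'has custody of client assets' holds; best-execution review 173 days ago vs limit 270 → met
4. compliance program review 519 days ago vs limit 540 → met
5. cybersecurity assessment 326 days ago vs limit 365 → met
6. condition 'manages more than $100 million' holds; designated compliance officers 2 ≥ 2 → met
7. condition 'uses solicitors' does not hold → requirement n/a → met
8. registered adviser representatives 8 ≥ 4 → met
9. business-continuity plan present → met
10. custody surprise examination 82 days ago vs limit 120 → met
11. conflicts-of-interest disclosure present → met
12. code-of-ethics attestation 27 days ago vs limit 30 → met
Not met: 0 of 12

0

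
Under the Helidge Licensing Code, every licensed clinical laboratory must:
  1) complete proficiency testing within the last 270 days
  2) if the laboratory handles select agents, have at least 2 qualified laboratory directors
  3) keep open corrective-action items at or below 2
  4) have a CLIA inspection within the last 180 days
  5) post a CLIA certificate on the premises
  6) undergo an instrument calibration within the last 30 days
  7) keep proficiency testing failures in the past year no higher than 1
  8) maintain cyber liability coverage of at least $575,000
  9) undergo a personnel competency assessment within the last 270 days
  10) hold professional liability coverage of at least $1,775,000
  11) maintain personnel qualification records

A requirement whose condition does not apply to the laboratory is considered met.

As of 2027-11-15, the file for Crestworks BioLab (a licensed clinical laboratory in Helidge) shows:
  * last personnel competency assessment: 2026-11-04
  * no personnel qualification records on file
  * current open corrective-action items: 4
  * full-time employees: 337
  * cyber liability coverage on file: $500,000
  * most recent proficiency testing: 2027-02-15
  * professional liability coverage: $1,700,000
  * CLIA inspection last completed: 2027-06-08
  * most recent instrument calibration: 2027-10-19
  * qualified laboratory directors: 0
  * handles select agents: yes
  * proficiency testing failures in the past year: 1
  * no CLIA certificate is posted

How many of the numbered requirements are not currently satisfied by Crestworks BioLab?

1. proficiency testing 273 days ago vs limit 270 → not met
2. condition 'handles select agents' holds; qualified laboratory directors 0 < 2 → not met
3. open corrective-action items 4 > 2 → not met
4. CLIA inspection 160 days ago vs limit 180 → met
5. CLIA certificate absent → not met
6. instrument calibration 27 days ago vs limit 30 → met
7. proficiency testing failures in the past year 1 ≤ 1 → met
8. cyber liability coverage $500,000 < $575,000 → not met
9. personnel competency assessment 376 days ago vs limit 270 → not met
10. professional liability coverage $1,700,000 < $1,775,000 → not met
11. personnel qualification records absent → not met
Not met: 8 of 11

8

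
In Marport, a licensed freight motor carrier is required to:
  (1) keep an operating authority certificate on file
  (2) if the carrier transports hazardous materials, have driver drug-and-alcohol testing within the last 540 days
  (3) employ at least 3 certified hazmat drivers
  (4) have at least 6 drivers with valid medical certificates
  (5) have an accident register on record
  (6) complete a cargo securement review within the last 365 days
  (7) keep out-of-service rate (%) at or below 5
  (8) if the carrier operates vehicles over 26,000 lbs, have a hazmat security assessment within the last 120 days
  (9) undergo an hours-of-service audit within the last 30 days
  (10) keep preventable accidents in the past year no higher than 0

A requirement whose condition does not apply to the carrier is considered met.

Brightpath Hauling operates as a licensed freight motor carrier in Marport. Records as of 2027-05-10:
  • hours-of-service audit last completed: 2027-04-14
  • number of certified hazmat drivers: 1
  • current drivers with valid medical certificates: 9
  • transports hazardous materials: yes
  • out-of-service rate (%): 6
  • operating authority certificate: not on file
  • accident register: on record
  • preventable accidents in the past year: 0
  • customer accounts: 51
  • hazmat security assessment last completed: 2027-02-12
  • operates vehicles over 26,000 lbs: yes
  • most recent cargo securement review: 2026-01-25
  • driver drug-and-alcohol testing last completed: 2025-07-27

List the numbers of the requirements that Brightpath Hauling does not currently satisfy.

1. operating authority certificate absent → not met
2. condition 'transports hazardous materials' holds; driver drug-and-alcohol testing 652 days ago vs limit 540 → not met
3. certified hazmat drivers 1 < 3 → not met
4. drivers with valid medical certificates 9 ≥ 6 → met
5. accident register present → met
6. cargo securement review 470 days ago vs limit 365 → not met
7. out-of-service rate (%) 6 > 5 → not met
8. condition 'operates vehicles over 26,000 lbs' holds; hazmat security assessment 87 days ago vs limit 120 → met
9. hours-of-service audit 26 days ago vs limit 30 → met
10. preventable accidents in the past year 0 ≤ 0 → met
Not met: 1, 2, 3, 6, 7

1, 2, 3, 6, 7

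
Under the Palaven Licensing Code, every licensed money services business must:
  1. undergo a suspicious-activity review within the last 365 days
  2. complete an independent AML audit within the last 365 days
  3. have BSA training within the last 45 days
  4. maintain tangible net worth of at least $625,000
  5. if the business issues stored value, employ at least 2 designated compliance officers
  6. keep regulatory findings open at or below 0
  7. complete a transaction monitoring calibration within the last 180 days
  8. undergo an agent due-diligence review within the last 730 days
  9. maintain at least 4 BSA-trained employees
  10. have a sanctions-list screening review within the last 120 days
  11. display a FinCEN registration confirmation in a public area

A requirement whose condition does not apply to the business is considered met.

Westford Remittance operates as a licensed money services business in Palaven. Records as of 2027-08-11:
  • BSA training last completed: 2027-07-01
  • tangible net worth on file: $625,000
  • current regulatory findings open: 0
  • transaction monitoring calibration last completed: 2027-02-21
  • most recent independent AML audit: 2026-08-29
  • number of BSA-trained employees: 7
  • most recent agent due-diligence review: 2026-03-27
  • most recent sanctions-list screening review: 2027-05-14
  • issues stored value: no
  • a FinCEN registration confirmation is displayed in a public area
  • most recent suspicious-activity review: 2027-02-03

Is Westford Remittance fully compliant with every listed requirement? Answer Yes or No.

1. suspicious-activity review 189 days ago vs limit 365 → met
2. independent AML audit 347 days ago vs limit 365 → met
3. BSA training 41 days ago vs limit 45 → met
4. tangible net worth $625,000 ≥ $625,000 → met
5. condition 'issues stored value' does not hold → requirement n/a → met
6. regulatory findings open 0 ≤ 0 → met
7. transaction monitoring calibration 171 days ago vs limit 180 → met
8. agent due-diligence review 502 days ago vs limit 730 → met
9. BSA-trained employees 7 ≥ 4 → met
10. sanctions-list screening review 89 days ago vs limit 120 → met
11. FinCEN registration confirmation present → met
All met.

Yes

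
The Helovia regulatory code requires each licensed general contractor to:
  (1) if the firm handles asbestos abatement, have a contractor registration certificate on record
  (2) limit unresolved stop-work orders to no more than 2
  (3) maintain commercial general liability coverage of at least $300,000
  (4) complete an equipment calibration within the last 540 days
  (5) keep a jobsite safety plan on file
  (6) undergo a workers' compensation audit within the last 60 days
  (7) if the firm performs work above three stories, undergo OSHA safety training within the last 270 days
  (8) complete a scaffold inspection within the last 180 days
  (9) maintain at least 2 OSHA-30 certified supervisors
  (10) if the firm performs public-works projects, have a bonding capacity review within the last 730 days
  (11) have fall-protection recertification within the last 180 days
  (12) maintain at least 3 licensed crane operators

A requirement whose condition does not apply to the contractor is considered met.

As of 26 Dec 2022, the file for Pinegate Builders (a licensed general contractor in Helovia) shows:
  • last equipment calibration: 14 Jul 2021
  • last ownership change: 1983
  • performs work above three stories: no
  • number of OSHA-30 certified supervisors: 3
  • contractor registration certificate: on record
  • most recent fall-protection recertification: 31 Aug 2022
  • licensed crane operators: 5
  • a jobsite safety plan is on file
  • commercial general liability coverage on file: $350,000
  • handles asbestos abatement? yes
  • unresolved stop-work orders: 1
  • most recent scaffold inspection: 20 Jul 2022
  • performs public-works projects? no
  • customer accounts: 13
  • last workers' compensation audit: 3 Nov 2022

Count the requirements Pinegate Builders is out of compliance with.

1. condition 'handles asbestos abatement' holds; contractor registration certificate present → met
2. unresolved stop-work orders 1 ≤ 2 → met
3. commercial general liability coverage $350,000 ≥ $300,000 → met
4. equipment calibration 530 days ago vs limit 540 → met
5. jobsite safety plan present → met
6. workers' compensation audit 53 days ago vs limit 60 → met
7. condition 'performs work above three stories' does not hold → requirement n/a → met
8. scaffold inspection 159 days ago vs limit 180 → met
9. OSHA-30 certified supervisors 3 ≥ 2 → met
10. condition 'performs public-works projects' does not hold → requirement n/a → met
11. fall-protection recertification 117 days ago vs limit 180 → met
12. licensed crane operators 5 ≥ 3 → met
Not met: 0 of 12

0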